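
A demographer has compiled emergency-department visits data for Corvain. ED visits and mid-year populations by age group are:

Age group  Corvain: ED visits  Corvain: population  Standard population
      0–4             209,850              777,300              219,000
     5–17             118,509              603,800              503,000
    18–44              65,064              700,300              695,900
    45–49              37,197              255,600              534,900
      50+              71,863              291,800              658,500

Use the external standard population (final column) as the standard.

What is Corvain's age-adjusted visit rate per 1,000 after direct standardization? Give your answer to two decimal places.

177.12

Age-specific rates per 1,000 for Corvain: 269.973, 196.272, 92.909, 145.528, 246.275.
Standard total = 2,611,300; weights = 0.0839, 0.1926, 0.2665, 0.2048, 0.2522.
Standardized rate: 0.0839×269.973 + 0.1926×196.272 + 0.2665×92.909 + 0.2048×145.528 + 0.2522×246.275 = 177.1222 per 1,000.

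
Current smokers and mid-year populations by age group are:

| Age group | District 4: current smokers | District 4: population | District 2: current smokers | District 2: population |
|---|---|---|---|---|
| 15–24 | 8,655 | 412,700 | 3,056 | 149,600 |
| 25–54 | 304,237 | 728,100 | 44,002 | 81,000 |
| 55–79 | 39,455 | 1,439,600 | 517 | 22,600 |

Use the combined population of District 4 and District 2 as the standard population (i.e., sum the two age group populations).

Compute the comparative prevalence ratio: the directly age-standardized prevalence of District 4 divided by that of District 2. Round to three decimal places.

Age-specific rates per 1,000 for District 4: 20.972, 417.851, 27.407.
For District 2: 20.428, 543.235, 22.876.
Combined standard total = 2,833,600; weights = 0.1984, 0.2855, 0.5160.
District 4: 0.1984×20.972 + 0.2855×417.851 + 0.5160×27.407 = 137.6163 per 1,000.
District 2: 0.1984×20.428 + 0.2855×543.235 + 0.5160×22.876 = 170.9723 per 1,000.
Ratio = 137.6163 ÷ 170.9723 = 0.80490.

0.805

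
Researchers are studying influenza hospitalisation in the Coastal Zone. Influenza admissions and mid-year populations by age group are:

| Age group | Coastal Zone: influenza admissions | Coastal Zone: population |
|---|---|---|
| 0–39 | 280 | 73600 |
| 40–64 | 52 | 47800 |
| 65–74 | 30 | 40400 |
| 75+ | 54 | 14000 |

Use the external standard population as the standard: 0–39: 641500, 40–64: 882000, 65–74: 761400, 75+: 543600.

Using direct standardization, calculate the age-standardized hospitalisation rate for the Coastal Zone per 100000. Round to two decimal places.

214.32

Age-specific rates per 100000 for the Coastal Zone: 380.43, 108.79, 74.26, 385.71.
Standard total = 2828500; weights = 0.2268, 0.3118, 0.2692, 0.1922.
Standardized rate: 0.2268×380.43 + 0.3118×108.79 + 0.2692×74.26 + 0.1922×385.71 = 214.3230 per 100000.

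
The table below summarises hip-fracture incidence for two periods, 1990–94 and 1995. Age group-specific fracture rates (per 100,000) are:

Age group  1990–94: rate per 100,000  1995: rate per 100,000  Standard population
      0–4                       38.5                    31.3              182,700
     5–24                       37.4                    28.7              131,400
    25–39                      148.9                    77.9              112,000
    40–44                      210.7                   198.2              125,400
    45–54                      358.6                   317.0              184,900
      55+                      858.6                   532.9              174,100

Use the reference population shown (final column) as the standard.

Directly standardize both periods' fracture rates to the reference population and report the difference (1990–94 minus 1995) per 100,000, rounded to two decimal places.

Standard total = 910,500; weights = 0.2007, 0.1443, 0.1230, 0.1377, 0.2031, 0.1912.
1990–94: 0.2007×38.5 + 0.1443×37.4 + 0.1230×148.9 + 0.1377×210.7 + 0.2031×358.6 + 0.1912×858.6 = 297.4567 per 100,000.
1995: 0.2007×31.3 + 0.1443×28.7 + 0.1230×77.9 + 0.1377×198.2 + 0.2031×317.0 + 0.1912×532.9 = 213.5749 per 100,000.
Difference = 297.4567 − 213.5749 = 83.8817.

83.88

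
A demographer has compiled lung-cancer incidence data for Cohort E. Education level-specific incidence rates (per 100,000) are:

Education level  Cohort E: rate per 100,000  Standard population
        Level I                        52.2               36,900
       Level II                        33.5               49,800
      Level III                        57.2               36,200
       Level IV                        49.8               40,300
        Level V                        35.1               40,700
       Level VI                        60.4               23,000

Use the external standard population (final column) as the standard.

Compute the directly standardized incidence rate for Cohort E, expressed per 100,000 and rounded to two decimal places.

46.23

Standard total = 226,900; weights = 0.1626, 0.2195, 0.1595, 0.1776, 0.1794, 0.1014.
Standardized rate: 0.1626×52.2 + 0.2195×33.5 + 0.1595×57.2 + 0.1776×49.8 + 0.1794×35.1 + 0.1014×60.4 = 46.2311 per 100,000.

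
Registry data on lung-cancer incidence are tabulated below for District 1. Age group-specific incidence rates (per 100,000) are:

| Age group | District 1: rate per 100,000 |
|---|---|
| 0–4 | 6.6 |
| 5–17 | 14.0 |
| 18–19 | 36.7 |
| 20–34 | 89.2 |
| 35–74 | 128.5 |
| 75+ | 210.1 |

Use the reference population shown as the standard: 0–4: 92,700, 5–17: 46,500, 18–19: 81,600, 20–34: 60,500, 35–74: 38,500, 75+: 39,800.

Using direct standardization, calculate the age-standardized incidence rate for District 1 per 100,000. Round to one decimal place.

63.9

Standard total = 359,600; weights = 0.2578, 0.1293, 0.2269, 0.1682, 0.1071, 0.1107.
Standardized rate: 0.2578×6.6 + 0.1293×14.0 + 0.2269×36.7 + 0.1682×89.2 + 0.1071×128.5 + 0.1107×210.1 = 63.8581 per 100,000.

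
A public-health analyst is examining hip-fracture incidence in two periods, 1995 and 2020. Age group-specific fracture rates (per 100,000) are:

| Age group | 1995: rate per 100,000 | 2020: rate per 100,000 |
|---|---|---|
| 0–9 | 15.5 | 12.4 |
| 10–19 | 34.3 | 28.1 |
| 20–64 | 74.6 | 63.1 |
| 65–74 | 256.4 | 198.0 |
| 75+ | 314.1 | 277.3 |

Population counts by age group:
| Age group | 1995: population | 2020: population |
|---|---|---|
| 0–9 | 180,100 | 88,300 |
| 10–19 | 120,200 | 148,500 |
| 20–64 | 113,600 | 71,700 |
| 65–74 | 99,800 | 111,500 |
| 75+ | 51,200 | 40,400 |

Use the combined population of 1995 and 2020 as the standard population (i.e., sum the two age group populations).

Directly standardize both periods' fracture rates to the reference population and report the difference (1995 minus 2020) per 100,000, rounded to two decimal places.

Combined standard total = 1,025,300; weights = 0.2618, 0.2621, 0.1807, 0.2061, 0.0893.
1995: 0.2618×15.5 + 0.2621×34.3 + 0.1807×74.6 + 0.2061×256.4 + 0.0893×314.1 = 107.4309 per 100,000.
2020: 0.2618×12.4 + 0.2621×28.1 + 0.1807×63.1 + 0.2061×198.0 + 0.0893×277.3 = 87.5930 per 100,000.
Difference = 107.4309 − 87.5930 = 19.8378.

19.84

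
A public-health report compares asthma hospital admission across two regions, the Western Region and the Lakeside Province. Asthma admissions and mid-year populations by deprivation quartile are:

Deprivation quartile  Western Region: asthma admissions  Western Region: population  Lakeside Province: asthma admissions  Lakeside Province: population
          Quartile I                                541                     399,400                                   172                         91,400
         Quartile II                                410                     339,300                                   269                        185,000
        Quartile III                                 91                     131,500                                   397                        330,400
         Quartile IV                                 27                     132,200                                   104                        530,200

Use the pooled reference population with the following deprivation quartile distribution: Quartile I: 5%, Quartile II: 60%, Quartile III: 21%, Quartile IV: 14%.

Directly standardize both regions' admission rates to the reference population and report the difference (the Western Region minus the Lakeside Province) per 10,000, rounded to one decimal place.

-2.8

Deprivation-specific rates per 10,000 for the Western Region: 13.55, 12.08, 6.92, 2.04.
For the Lakeside Province: 18.82, 14.54, 12.02, 1.96.
Standard weights: 0.05, 0.60, 0.21, 0.14.
The Western Region: 0.0500×13.55 + 0.6000×12.08 + 0.2100×6.92 + 0.1400×2.04 = 9.6666 per 10,000.
The Lakeside Province: 0.0500×18.82 + 0.6000×14.54 + 0.2100×12.02 + 0.1400×1.96 = 12.4632 per 10,000.
Difference = 9.6666 − 12.4632 = -2.7965.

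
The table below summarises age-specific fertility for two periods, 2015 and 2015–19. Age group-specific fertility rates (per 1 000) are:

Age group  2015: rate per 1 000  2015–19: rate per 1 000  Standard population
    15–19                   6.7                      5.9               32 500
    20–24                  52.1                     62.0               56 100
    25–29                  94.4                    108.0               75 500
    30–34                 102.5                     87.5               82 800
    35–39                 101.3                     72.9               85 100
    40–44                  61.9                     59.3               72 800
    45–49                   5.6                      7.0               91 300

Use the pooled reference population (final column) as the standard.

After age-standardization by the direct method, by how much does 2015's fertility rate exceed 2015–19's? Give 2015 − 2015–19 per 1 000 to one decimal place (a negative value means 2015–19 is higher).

4.4

Standard total = 496 100; weights = 0.0655, 0.1131, 0.1522, 0.1669, 0.1715, 0.1467, 0.1840.
2015: 0.0655×6.7 + 0.1131×52.1 + 0.1522×94.4 + 0.1669×102.5 + 0.1715×101.3 + 0.1467×61.9 + 0.1840×5.6 = 65.2953 per 1 000.
2015–19: 0.0655×5.9 + 0.1131×62.0 + 0.1522×108.0 + 0.1669×87.5 + 0.1715×72.9 + 0.1467×59.3 + 0.1840×7.0 = 60.9330 per 1 000.
Difference = 65.2953 − 60.9330 = 4.3622.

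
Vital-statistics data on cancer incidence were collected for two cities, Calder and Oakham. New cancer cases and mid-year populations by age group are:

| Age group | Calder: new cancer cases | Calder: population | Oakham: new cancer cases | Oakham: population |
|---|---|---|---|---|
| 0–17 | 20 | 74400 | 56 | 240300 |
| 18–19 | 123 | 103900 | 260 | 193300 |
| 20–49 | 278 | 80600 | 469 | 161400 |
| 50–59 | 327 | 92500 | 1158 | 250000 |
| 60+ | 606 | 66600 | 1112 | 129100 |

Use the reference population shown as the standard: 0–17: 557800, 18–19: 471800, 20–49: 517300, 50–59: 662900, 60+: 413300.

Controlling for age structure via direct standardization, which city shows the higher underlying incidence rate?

Oakham

Age-specific rates per 100000 for Calder: 26.88, 118.38, 344.91, 353.51, 909.91.
For Oakham: 23.30, 134.51, 290.58, 463.20, 861.35.
Standard total = 2623100; weights = 0.2126, 0.1799, 0.1972, 0.2527, 0.1576.
Calder: 0.2126×26.88 + 0.1799×118.38 + 0.1972×344.91 + 0.2527×353.51 + 0.1576×909.91 = 327.7348 per 100000.
Oakham: 0.2126×23.30 + 0.1799×134.51 + 0.1972×290.58 + 0.2527×463.20 + 0.1576×861.35 = 339.2275 per 100000.
The crude rates (323.92 vs 313.62) would put Calder higher, but that reflects its age composition; once standardized to a common age structure, Oakham has the higher underlying rate.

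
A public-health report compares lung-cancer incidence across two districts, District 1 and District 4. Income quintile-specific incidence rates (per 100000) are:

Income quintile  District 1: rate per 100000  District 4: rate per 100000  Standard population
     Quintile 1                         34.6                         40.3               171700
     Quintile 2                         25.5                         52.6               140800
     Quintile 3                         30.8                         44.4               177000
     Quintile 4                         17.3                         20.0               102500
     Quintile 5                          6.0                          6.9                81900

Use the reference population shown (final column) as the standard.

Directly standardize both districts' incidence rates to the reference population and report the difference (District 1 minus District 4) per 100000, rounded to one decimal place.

Standard total = 673900; weights = 0.2548, 0.2089, 0.2627, 0.1521, 0.1215.
District 1: 0.2548×34.6 + 0.2089×25.5 + 0.2627×30.8 + 0.1521×17.3 + 0.1215×6.0 = 25.5935 per 100000.
District 4: 0.2548×40.3 + 0.2089×52.6 + 0.2627×44.4 + 0.1521×20.0 + 0.1215×6.9 = 36.8000 per 100000.
Difference = 25.5935 − 36.8000 = -11.2065.

-11.2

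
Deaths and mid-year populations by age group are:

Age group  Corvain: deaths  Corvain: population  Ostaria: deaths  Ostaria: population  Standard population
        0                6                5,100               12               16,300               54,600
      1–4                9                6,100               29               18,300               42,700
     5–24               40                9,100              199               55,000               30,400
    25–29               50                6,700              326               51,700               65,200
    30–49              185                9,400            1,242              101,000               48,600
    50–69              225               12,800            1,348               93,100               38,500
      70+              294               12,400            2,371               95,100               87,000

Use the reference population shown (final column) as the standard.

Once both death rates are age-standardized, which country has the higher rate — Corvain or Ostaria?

Corvain

Age-specific rates per 1,000 for Corvain: 1.176, 1.475, 4.396, 7.463, 19.681, 17.578, 23.710.
For Ostaria: 0.736, 1.585, 3.618, 6.306, 12.297, 14.479, 24.932.
Standard total = 367,000; weights = 0.1488, 0.1163, 0.0828, 0.1777, 0.1324, 0.1049, 0.2371.
Corvain: 0.1488×1.176 + 0.1163×1.475 + 0.0828×4.396 + 0.1777×7.463 + 0.1324×19.681 + 0.1049×17.578 + 0.2371×23.710 = 12.1074 per 1,000.
Ostaria: 0.1488×0.736 + 0.1163×1.585 + 0.0828×3.618 + 0.1777×6.306 + 0.1324×12.297 + 0.1049×14.479 + 0.2371×24.932 = 10.7714 per 1,000.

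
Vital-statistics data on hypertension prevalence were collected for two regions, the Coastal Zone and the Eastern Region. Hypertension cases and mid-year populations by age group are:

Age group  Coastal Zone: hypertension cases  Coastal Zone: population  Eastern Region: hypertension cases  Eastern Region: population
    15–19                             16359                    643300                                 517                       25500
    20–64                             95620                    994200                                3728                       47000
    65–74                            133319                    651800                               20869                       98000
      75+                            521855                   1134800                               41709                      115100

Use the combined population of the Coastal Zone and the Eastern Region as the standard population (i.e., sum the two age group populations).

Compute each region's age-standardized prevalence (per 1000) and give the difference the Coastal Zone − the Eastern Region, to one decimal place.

36.8

Age-specific rates per 1000 for the Coastal Zone: 25.430, 96.178, 204.540, 459.865.
For the Eastern Region: 20.275, 79.319, 212.949, 362.372.
Combined standard total = 3709700; weights = 0.1803, 0.2807, 0.2021, 0.3369.
The Coastal Zone: 0.1803×25.430 + 0.2807×96.178 + 0.2021×204.540 + 0.3369×459.865 = 227.8613 per 1000.
The Eastern Region: 0.1803×20.275 + 0.2807×79.319 + 0.2021×212.949 + 0.3369×362.372 = 191.0517 per 1000.
Difference = 227.8613 − 191.0517 = 36.8097.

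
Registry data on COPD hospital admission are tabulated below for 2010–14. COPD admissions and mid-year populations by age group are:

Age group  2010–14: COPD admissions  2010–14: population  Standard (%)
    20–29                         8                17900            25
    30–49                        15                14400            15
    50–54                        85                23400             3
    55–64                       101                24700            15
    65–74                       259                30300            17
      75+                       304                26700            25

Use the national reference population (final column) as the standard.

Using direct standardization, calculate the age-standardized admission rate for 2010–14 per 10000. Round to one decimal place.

Age-specific rates per 10000 for 2010–14: 4.47, 10.42, 36.32, 40.89, 85.48, 113.86.
Standard weights: 0.25, 0.15, 0.03, 0.15, 0.17, 0.25.
Standardized rate: 0.2500×4.47 + 0.1500×10.42 + 0.0300×36.32 + 0.1500×40.89 + 0.1700×85.48 + 0.2500×113.86 = 52.8989 per 10000.

52.9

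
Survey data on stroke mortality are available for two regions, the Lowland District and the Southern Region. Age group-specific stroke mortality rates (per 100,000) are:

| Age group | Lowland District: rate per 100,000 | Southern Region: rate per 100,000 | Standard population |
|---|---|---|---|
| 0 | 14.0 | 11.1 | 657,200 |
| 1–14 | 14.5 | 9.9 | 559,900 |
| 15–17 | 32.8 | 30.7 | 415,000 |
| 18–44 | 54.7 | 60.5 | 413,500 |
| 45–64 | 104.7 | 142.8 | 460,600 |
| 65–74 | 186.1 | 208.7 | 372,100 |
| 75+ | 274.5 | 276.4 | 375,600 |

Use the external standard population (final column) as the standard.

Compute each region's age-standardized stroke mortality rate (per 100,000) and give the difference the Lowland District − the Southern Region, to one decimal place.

-7.3

Standard total = 3,253,900; weights = 0.2020, 0.1721, 0.1275, 0.1271, 0.1416, 0.1144, 0.1154.
The Lowland District: 0.2020×14.0 + 0.1721×14.5 + 0.1275×32.8 + 0.1271×54.7 + 0.1416×104.7 + 0.1144×186.1 + 0.1154×274.5 = 84.2449 per 100,000.
The Southern Region: 0.2020×11.1 + 0.1721×9.9 + 0.1275×30.7 + 0.1271×60.5 + 0.1416×142.8 + 0.1144×208.7 + 0.1154×276.4 = 91.5338 per 100,000.
Difference = 84.2449 − 91.5338 = -7.2889.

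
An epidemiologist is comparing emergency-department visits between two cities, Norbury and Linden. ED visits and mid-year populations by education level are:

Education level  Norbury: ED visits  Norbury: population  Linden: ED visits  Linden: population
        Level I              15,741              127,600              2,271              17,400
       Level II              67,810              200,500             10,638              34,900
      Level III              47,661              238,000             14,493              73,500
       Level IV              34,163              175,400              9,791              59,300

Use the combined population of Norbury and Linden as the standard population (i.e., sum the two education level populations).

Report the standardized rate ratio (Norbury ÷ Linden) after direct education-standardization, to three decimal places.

1.077

Education-specific rates per 1,000 for Norbury: 123.362, 338.204, 200.256, 194.772.
For Linden: 130.517, 304.814, 197.184, 165.110.
Combined standard total = 926,600; weights = 0.1565, 0.2540, 0.3362, 0.2533.
Norbury: 0.1565×123.362 + 0.2540×338.204 + 0.3362×200.256 + 0.2533×194.772 = 221.8796 per 1,000.
Linden: 0.1565×130.517 + 0.2540×304.814 + 0.3362×197.184 + 0.2533×165.110 = 205.9703 per 1,000.
Ratio = 221.8796 ÷ 205.9703 = 1.07724.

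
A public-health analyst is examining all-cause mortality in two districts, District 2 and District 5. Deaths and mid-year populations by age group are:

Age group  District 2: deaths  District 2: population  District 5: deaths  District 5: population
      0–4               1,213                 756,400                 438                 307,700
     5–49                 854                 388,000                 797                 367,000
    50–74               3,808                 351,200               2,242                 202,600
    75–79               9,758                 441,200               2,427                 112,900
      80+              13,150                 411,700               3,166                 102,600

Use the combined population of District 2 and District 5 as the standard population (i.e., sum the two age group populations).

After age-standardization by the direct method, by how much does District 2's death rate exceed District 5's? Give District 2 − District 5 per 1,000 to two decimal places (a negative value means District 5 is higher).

Age-specific rates per 1,000 for District 2: 1.604, 2.201, 10.843, 22.117, 31.941.
For District 5: 1.423, 2.172, 11.066, 21.497, 30.858.
Combined standard total = 3,441,300; weights = 0.3092, 0.2194, 0.1609, 0.1610, 0.1494.
District 2: 0.3092×1.604 + 0.2194×2.201 + 0.1609×10.843 + 0.1610×22.117 + 0.1494×31.941 = 11.0584 per 1,000.
District 5: 0.3092×1.423 + 0.2194×2.172 + 0.1609×11.066 + 0.1610×21.497 + 0.1494×30.858 = 10.7704 per 1,000.
Difference = 11.0584 − 10.7704 = 0.2879.

0.29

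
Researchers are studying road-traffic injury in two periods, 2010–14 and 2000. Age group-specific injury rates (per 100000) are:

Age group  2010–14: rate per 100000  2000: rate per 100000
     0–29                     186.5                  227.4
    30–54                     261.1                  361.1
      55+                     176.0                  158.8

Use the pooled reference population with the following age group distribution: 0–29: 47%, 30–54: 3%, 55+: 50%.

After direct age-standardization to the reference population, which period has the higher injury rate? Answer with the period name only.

2000

Standard weights: 0.47, 0.03, 0.50.
2010–14: 0.4700×186.5 + 0.0300×261.1 + 0.5000×176.0 = 183.4880 per 100000.
2000: 0.4700×227.4 + 0.0300×361.1 + 0.5000×158.8 = 197.1110 per 100000.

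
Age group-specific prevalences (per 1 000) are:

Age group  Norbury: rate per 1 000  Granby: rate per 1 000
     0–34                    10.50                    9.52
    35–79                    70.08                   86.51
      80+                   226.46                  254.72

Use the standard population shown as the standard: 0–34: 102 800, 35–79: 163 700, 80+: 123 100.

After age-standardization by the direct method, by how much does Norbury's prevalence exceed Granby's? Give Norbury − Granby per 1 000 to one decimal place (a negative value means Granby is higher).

Standard total = 389 600; weights = 0.2639, 0.4202, 0.3160.
Norbury: 0.2639×10.50 + 0.4202×70.08 + 0.3160×226.46 = 103.7698 per 1 000.
Granby: 0.2639×9.52 + 0.4202×86.51 + 0.3160×254.72 = 119.3439 per 1 000.
Difference = 103.7698 − 119.3439 = -15.5741.

-15.6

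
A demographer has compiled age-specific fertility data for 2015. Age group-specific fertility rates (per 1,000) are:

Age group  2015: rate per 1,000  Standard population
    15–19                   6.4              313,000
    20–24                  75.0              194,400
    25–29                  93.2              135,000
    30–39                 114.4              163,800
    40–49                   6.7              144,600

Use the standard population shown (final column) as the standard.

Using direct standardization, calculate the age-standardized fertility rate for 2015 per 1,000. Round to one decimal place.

Standard total = 950,800; weights = 0.3292, 0.2045, 0.1420, 0.1723, 0.1521.
Standardized rate: 0.3292×6.4 + 0.2045×75.0 + 0.1420×93.2 + 0.1723×114.4 + 0.1521×6.7 = 51.4017 per 1,000.

51.4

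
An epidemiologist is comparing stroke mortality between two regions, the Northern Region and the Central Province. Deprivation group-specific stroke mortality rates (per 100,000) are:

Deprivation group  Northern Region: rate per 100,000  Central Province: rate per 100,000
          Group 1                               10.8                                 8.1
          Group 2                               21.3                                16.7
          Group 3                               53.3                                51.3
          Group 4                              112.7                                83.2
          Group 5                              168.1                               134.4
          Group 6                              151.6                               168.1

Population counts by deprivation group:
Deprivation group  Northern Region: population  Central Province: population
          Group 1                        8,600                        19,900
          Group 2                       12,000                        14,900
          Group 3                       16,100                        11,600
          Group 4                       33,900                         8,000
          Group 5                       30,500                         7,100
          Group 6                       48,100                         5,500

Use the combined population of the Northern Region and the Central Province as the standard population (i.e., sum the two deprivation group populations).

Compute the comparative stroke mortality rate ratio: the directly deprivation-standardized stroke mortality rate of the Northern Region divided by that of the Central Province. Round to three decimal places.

1.095

Combined standard total = 216,200; weights = 0.1318, 0.1244, 0.1281, 0.1938, 0.1739, 0.2479.
The Northern Region: 0.1318×10.8 + 0.1244×21.3 + 0.1281×53.3 + 0.1938×112.7 + 0.1739×168.1 + 0.2479×151.6 = 99.5635 per 100,000.
The Central Province: 0.1318×8.1 + 0.1244×16.7 + 0.1281×51.3 + 0.1938×83.2 + 0.1739×134.4 + 0.2479×168.1 = 90.8916 per 100,000.
Ratio = 99.5635 ÷ 90.8916 = 1.09541.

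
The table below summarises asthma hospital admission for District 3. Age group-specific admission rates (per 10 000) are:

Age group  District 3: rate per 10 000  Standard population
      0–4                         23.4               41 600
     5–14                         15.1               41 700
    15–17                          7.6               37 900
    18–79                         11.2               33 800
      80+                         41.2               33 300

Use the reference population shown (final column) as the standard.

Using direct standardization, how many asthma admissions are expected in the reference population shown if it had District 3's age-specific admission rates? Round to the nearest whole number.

Expected asthma admissions = Σ (standard pop × age-specific rate ÷ 10 000)
= 41 600×23.4/10 000 + 41 700×15.1/10 000 + 37 900×7.6/10 000 + 33 800×11.2/10 000 + 33 300×41.2/10 000
= 97.34 + 62.97 + 28.80 + 37.86 + 137.20 = 364.17.

364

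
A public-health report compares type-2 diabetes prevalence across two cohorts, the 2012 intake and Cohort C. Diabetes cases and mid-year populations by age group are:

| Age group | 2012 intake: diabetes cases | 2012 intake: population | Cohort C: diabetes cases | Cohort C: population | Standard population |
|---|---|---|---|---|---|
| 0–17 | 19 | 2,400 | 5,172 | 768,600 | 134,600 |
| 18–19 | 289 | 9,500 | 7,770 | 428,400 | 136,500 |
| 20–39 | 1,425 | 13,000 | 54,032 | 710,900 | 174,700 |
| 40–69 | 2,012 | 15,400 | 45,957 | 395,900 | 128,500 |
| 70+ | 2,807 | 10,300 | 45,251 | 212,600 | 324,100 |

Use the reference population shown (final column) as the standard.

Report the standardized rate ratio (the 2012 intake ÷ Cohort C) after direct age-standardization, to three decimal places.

1.288

Age-specific rates per 1,000 for the 2012 intake: 7.917, 30.421, 109.615, 130.649, 272.524.
For Cohort C: 6.729, 18.137, 76.005, 116.082, 212.846.
Standard total = 898,400; weights = 0.1498, 0.1519, 0.1945, 0.1430, 0.3608.
The 2012 intake: 0.1498×7.917 + 0.1519×30.421 + 0.1945×109.615 + 0.1430×130.649 + 0.3608×272.524 = 144.1245 per 1,000.
Cohort C: 0.1498×6.729 + 0.1519×18.137 + 0.1945×76.005 + 0.1430×116.082 + 0.3608×212.846 = 111.9317 per 1,000.
Ratio = 144.1245 ÷ 111.9317 = 1.28761.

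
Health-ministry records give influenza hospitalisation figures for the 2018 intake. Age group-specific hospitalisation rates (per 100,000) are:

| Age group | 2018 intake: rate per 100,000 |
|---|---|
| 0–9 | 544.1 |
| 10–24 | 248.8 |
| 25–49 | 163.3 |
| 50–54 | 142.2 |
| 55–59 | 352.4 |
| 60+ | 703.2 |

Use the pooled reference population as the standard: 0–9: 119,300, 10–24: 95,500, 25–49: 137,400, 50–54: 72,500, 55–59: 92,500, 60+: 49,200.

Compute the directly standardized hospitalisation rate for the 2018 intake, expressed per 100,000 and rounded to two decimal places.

Standard total = 566,400; weights = 0.2106, 0.1686, 0.2426, 0.1280, 0.1633, 0.0869.
Standardized rate: 0.2106×544.1 + 0.1686×248.8 + 0.2426×163.3 + 0.1280×142.2 + 0.1633×352.4 + 0.0869×703.2 = 333.0030 per 100,000.

333.00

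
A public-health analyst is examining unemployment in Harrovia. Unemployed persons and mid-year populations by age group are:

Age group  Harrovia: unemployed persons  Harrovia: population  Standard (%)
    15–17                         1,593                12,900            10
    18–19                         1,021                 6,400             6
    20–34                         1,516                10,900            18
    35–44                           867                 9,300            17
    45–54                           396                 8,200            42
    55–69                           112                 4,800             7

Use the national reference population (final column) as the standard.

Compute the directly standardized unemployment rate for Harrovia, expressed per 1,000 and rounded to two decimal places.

Age-specific rates per 1,000 for Harrovia: 123.488, 159.531, 139.083, 93.226, 48.293, 23.333.
Standard weights: 0.10, 0.06, 0.18, 0.17, 0.42, 0.07.
Standardized rate: 0.1000×123.488 + 0.0600×159.531 + 0.1800×139.083 + 0.1700×93.226 + 0.4200×48.293 + 0.0700×23.333 = 84.7202 per 1,000.

84.72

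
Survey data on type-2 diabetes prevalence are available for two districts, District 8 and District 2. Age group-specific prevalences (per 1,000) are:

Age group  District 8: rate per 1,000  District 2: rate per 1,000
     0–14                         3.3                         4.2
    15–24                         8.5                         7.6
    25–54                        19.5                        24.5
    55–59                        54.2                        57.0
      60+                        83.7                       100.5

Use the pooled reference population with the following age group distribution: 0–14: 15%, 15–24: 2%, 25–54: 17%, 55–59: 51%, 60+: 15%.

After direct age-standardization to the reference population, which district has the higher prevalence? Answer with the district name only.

District 2

Standard weights: 0.15, 0.02, 0.17, 0.51, 0.15.
District 8: 0.1500×3.3 + 0.0200×8.5 + 0.1700×19.5 + 0.5100×54.2 + 0.1500×83.7 = 44.1770 per 1,000.
District 2: 0.1500×4.2 + 0.0200×7.6 + 0.1700×24.5 + 0.5100×57.0 + 0.1500×100.5 = 49.0920 per 1,000.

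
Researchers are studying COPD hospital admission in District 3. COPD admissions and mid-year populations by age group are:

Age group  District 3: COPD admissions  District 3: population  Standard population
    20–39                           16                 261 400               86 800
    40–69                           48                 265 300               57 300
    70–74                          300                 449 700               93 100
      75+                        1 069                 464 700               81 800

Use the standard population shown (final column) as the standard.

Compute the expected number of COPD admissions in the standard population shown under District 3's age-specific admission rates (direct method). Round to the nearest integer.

266

Age-specific rates per 10 000 for District 3: 0.61, 1.81, 6.67, 23.00.
Expected COPD admissions = Σ (standard pop × age-specific rate ÷ 10 000)
= 86 800×0.61/10 000 + 57 300×1.81/10 000 + 93 100×6.67/10 000 + 81 800×23.00/10 000
= 5.31 + 10.37 + 62.11 + 188.17 = 265.96.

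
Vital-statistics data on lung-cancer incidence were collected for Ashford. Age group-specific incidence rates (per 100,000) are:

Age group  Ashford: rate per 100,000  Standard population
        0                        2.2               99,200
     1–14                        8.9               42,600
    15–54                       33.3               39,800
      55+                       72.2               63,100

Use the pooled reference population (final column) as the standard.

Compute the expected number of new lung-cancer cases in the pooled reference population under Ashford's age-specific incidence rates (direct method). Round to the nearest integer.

Expected new lung-cancer cases = Σ (standard pop × age-specific rate ÷ 100,000)
= 99,200×2.2/100,000 + 42,600×8.9/100,000 + 39,800×33.3/100,000 + 63,100×72.2/100,000
= 2.18 + 3.79 + 13.25 + 45.56 = 64.79.

65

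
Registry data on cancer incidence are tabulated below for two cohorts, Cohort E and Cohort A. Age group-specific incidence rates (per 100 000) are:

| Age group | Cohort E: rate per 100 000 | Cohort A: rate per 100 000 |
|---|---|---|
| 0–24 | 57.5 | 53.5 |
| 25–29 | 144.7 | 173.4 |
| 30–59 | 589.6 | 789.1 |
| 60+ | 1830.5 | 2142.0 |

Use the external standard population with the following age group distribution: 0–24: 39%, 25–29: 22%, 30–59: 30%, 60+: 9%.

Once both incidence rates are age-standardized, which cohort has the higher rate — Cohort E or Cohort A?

Standard weights: 0.39, 0.22, 0.30, 0.09.
Cohort E: 0.3900×57.5 + 0.2200×144.7 + 0.3000×589.6 + 0.0900×1830.5 = 395.8840 per 100 000.
Cohort A: 0.3900×53.5 + 0.2200×173.4 + 0.3000×789.1 + 0.0900×2142.0 = 488.5230 per 100 000.

Cohort A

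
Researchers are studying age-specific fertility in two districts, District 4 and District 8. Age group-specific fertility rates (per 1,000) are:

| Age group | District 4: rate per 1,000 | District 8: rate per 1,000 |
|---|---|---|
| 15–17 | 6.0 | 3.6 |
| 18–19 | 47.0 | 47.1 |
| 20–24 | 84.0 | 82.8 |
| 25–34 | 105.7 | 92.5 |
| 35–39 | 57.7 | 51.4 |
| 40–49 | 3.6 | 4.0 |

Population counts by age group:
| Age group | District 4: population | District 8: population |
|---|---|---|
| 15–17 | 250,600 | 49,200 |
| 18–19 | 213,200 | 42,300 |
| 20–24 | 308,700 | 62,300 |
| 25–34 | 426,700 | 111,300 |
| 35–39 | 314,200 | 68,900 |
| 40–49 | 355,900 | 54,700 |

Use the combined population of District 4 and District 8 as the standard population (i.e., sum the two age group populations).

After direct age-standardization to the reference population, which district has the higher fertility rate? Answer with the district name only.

District 4

Combined standard total = 2,258,000; weights = 0.1328, 0.1132, 0.1643, 0.2383, 0.1697, 0.1818.
District 4: 0.1328×6.0 + 0.1132×47.0 + 0.1643×84.0 + 0.2383×105.7 + 0.1697×57.7 + 0.1818×3.6 = 55.5451 per 1,000.
District 8: 0.1328×3.6 + 0.1132×47.1 + 0.1643×82.8 + 0.2383×92.5 + 0.1697×51.4 + 0.1818×4.0 = 50.8994 per 1,000.
The crude rates (54.55 vs 55.01) would put District 8 higher, but that reflects its age composition; once standardized to a common age structure, District 4 has the higher underlying rate.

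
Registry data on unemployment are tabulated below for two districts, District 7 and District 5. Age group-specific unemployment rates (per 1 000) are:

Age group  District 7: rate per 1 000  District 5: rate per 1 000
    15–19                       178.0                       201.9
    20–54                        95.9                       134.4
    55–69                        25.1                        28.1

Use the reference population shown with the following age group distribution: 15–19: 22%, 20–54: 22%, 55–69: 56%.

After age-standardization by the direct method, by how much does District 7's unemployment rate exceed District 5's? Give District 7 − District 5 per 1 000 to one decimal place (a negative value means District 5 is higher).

Standard weights: 0.22, 0.22, 0.56.
District 7: 0.2200×178.0 + 0.2200×95.9 + 0.5600×25.1 = 74.3140 per 1 000.
District 5: 0.2200×201.9 + 0.2200×134.4 + 0.5600×28.1 = 89.7220 per 1 000.
Difference = 74.3140 − 89.7220 = -15.4080.

-15.4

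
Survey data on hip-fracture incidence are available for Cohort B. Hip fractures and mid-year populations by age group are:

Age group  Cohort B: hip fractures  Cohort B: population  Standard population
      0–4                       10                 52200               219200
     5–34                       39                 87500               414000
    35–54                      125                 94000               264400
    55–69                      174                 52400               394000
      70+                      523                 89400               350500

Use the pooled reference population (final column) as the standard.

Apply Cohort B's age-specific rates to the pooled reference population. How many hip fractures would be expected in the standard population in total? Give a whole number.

3937

Age-specific rates per 100000 for Cohort B: 19.16, 44.57, 132.98, 332.06, 585.01.
Expected hip fractures = Σ (standard pop × age-specific rate ÷ 100000)
= 219200×19.16/100000 + 414000×44.57/100000 + 264400×132.98/100000 + 394000×332.06/100000 + 350500×585.01/100000
= 41.99 + 184.53 + 351.60 + 1308.32 + 2050.46 = 3936.90.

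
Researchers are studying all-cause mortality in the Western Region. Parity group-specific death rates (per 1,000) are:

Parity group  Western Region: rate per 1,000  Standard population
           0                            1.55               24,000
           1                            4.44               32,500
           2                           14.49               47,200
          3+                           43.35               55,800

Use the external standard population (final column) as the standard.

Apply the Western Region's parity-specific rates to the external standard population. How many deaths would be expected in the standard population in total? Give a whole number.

3284

Expected deaths = Σ (standard pop × parity-specific rate ÷ 1,000)
= 24,000×1.55/1,000 + 32,500×4.44/1,000 + 47,200×14.49/1,000 + 55,800×43.35/1,000
= 37.20 + 144.30 + 683.93 + 2418.93 = 3284.36.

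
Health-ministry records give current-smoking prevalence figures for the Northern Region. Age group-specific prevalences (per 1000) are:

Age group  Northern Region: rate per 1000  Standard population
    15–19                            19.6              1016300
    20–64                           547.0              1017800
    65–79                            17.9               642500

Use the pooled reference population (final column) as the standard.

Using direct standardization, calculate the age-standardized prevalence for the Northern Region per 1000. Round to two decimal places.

Standard total = 2676600; weights = 0.3797, 0.3803, 0.2400.
Standardized rate: 0.3797×19.6 + 0.3803×547.0 + 0.2400×17.9 = 219.7403 per 1000.

219.74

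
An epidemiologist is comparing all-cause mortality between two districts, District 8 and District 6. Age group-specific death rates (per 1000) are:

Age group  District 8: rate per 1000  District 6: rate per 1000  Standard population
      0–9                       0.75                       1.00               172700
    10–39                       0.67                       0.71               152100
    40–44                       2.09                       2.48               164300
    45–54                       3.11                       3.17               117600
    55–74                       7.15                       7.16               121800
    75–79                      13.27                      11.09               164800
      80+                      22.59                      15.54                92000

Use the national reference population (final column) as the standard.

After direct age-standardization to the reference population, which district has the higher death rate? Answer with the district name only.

Standard total = 985300; weights = 0.1753, 0.1544, 0.1668, 0.1194, 0.1236, 0.1673, 0.0934.
District 8: 0.1753×0.75 + 0.1544×0.67 + 0.1668×2.09 + 0.1194×3.11 + 0.1236×7.15 + 0.1673×13.27 + 0.0934×22.59 = 6.1673 per 1000.
District 6: 0.1753×1.00 + 0.1544×0.71 + 0.1668×2.48 + 0.1194×3.17 + 0.1236×7.16 + 0.1673×11.09 + 0.0934×15.54 = 5.2678 per 1000.

District 8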